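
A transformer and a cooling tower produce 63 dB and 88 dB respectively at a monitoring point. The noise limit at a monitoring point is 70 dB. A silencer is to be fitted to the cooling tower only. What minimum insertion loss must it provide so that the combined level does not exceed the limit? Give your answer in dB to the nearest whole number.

19 dB

The untreated sources together contribute 10^(63/10) = 1.995e+06, i.e. 63.00 dB.
The limit corresponds to 10^(70/10) = 1.000e+07; subtracting the fixed part leaves 8.005e+06 for the cooling tower, i.e. 69.03 dB.
Required insertion loss = 88 − 69.03 = 18.97 dB.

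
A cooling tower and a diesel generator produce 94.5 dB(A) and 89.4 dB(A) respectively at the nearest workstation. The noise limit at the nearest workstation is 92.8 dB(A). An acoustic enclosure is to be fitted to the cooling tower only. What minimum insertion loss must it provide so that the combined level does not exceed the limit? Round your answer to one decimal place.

4.4 dB

The untreated sources together contribute 10^(89.4/10) = 8.710e+08, i.e. 89.40 dB(A).
To meet 92.8 dB(A) overall, the treated cooling tower may contribute at most 10^(92.8/10) − 8.710e+08 = 1.034e+09, i.e. 90.15 dB(A).
So the cooling tower must be reduced from 94.5 to 90.15 dB(A): IL = 4.35 dB.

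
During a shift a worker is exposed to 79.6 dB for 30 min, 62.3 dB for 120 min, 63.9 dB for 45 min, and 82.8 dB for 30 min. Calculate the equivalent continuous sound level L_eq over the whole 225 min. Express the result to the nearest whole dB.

76 dB

L_eq = 10·log₁₀[(1/T)·Σ tᵢ·10^(Lᵢ/10)] with T = 225 min.
Σ tᵢ·10^(Lᵢ/10) = 30·10^(79.6/10) + 120·10^(62.3/10) + 45·10^(63.9/10) + 30·10^(82.8/10) = 8.767e+09.
L_eq = 10·log₁₀(8.767e+09/225) = 75.91 dB.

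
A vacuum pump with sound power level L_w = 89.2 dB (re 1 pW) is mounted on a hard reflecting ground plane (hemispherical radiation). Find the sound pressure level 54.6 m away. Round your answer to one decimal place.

46.5 dB

Free-field hemispherical radiation: L_p = L_w − 10·log₁₀(2π·r²), r = 54.6 m.
2π·r² = 1.873e+04 m², 10·log₁₀ of that is 42.726 dB.
L_p = 89.2 − 42.726 = 46.47 dB.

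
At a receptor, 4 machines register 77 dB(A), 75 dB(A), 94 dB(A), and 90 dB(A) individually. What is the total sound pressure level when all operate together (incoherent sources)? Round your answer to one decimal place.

95.6 dB(A)

Incoherent sources combine by intensity addition: L_total = 10·log₁₀(Σ 10^(L_i/10)).
Σ 10^(L/10) = 10^(77/10) + 10^(75/10) + 10^(94/10) + 10^(90/10) = 3.594e+09.
L_total = 10·log₁₀(3.594e+09) = 95.56 dB(A).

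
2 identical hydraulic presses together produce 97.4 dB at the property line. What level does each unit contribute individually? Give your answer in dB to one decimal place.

94.4 dB

2 equal contributions raise the level by 10·log₁₀ 2 = 3.010 dB, so each unit alone gives 97.4 − 3.010.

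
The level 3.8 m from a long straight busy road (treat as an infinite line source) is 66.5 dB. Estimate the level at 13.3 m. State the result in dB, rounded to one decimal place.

Line-source attenuation: ΔL = 10·log₁₀(r₂/r₁) = 10·log₁₀(13.3/3.8) = 5.441 dB.
L₂ = 66.5 − 10·log₁₀(13.3/3.8) = 66.5 − 5.441 = 61.06 dB.

61.1 dB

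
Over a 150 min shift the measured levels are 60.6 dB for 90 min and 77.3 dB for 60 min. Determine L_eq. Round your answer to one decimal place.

Weight each interval's intensity by its duration and average over T = 150 min:
Σ tᵢ·10^(Lᵢ/10) = 90·10^(60.6/10) + 60·10^(77.3/10) = 3.326e+09.
L_eq = 10·log₁₀(3.326e+09/150) = 73.46 dB.

73.5 dB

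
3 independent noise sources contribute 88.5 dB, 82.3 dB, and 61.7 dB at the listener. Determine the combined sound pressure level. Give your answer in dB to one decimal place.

Incoherent sources combine by intensity addition: L_total = 10·log₁₀(Σ 10^(L_i/10)).
Σ 10^(L/10) = 10^(88.5/10) + 10^(82.3/10) + 10^(61.7/10) = 8.792e+08.
L_total = 10·log₁₀(8.792e+08) = 89.44 dB.

89.4 dB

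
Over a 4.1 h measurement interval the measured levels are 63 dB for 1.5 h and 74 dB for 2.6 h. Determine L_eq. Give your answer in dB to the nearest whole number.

72 dB

Weight each interval's intensity by its duration and average over T = 4.1 h:
Σ tᵢ·10^(Lᵢ/10) = 1.5·10^(63/10) + 2.6·10^(74/10) = 6.830e+07.
L_eq = 10·log₁₀(6.830e+07/4.1) = 72.22 dB.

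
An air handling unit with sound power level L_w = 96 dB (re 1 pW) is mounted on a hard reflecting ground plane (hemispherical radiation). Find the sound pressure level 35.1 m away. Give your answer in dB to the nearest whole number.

57 dB

Free-field hemispherical radiation: L_p = L_w − 10·log₁₀(2π·r²), r = 35.1 m.
2π·r² = 7741 m², 10·log₁₀ of that is 38.888 dB.
L_p = 96 − 38.888 = 57.11 dB.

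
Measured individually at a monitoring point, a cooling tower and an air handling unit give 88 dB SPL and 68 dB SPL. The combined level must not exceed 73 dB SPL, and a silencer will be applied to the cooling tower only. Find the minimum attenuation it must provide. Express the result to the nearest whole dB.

Everything except the cooling tower sums to 10^(68/10) = 6.310e+06 in linear terms, 68.00 dB SPL.
The limit corresponds to 10^(73/10) = 1.995e+07; subtracting the fixed part leaves 1.364e+07 for the cooling tower, i.e. 71.35 dB SPL.
Required insertion loss = 88 − 71.35 = 16.65 dB.

17 dB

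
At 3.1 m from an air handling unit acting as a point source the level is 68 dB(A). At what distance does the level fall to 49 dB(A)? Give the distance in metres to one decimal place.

For a point source L₁ − L₂ = 20·log₁₀(r₂/r₁), so r₂ = r₁·10^((L₁−L₂)/20).
r₂ = 3.1·10^((68−49)/20) = 3.1·10^(19.0/20) = 27.63 m.

27.6 m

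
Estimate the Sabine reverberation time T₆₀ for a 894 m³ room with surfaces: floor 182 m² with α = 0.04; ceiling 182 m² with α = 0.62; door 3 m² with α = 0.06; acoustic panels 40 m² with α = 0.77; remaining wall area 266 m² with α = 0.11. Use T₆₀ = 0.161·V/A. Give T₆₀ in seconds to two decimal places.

A = Σ Sᵢαᵢ = 182·0.04 + 182·0.62 + 3·0.06 + 40·0.77 + 266·0.11 = 180.36 m².
T₆₀ = 0.161 × 894 / 180.36 = 0.798 s.

0.80 s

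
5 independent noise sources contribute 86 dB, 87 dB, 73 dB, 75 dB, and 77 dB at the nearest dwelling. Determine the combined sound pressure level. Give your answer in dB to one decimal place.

Incoherent sources combine by intensity addition: L_total = 10·log₁₀(Σ 10^(L_i/10)).
Σ 10^(L/10) = 10^(86/10) + 10^(87/10) + 10^(73/10) + 10^(75/10) + 10^(77/10) = 1.001e+09.
L_total = 10·log₁₀(1.001e+09) = 90.00 dB.

90.0 dB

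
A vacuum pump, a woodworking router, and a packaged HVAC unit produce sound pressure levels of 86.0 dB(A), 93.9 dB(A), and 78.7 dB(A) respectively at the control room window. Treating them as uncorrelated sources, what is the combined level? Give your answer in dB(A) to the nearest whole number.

Incoherent sources combine by intensity addition: L_total = 10·log₁₀(Σ 10^(L_i/10)).
Σ 10^(L/10) = 10^(86.0/10) + 10^(93.9/10) + 10^(78.7/10) = 2.927e+09.
L_total = 10·log₁₀(2.927e+09) = 94.66 dB(A).

95 dB(A)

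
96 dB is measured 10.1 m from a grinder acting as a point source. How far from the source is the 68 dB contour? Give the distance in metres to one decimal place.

253.7 m

The 28.0 dB drop corresponds to a distance ratio of 10^(28.0/20) for a point source.
r₂ = 10.1·10^((96−68)/20) = 10.1·10^(28.0/20) = 253.70 m.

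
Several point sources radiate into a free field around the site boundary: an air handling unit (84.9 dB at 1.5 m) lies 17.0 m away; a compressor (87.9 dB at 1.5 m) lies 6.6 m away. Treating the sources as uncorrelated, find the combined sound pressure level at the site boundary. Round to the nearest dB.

75 dB

Apply inverse-square spreading to bring every level to the receiver, then sum 10^(L/10).
air handling unit: 84.9 − 20·log₁₀(17.0/1.5) = 84.9 − 21.09 = 63.81 dB.
compressor: 87.9 − 20·log₁₀(6.6/1.5) = 87.9 − 12.87 = 75.03 dB.
Σ 10^(L/10) = 3.425e+07 → L_total = 10·log₁₀(3.425e+07) = 75.35 dB.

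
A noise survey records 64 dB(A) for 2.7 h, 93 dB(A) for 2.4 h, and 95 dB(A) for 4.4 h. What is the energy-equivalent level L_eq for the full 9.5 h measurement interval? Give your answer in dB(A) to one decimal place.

92.9 dB(A)

L_eq = 10·log₁₀[(1/T)·Σ tᵢ·10^(Lᵢ/10)] with T = 9.5 h.
Σ tᵢ·10^(Lᵢ/10) = 2.7·10^(64/10) + 2.4·10^(93/10) + 4.4·10^(95/10) = 1.871e+10.
L_eq = 10·log₁₀(1.871e+10/9.5) = 92.94 dB(A).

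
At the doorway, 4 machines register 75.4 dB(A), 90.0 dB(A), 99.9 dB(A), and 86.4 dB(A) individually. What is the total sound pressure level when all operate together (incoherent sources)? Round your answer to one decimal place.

For uncorrelated sources the intensities add, so convert each level to linear form, sum, and take 10·log₁₀ of the total.
Σ 10^(L/10) = 10^(75.4/10) + 10^(90.0/10) + 10^(99.9/10) + 10^(86.4/10) = 1.124e+10.
L_total = 10·log₁₀(1.124e+10) = 100.51 dB(A).

100.5 dB(A)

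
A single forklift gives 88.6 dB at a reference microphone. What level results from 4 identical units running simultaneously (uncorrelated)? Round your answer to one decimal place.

L_total = L₁ + 10·log₁₀ N for N identical incoherent sources.
L_total = 88.6 + 10·log₁₀(4) = 88.6 + 6.021 = 94.62 dB.

94.6 dB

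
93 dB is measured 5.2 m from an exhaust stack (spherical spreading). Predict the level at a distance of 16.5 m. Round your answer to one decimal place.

83.0 dB

Spherical spreading from a point source gives a 20·log₁₀(r₂/r₁) drop.
L₂ = 93 − 20·log₁₀(16.5/5.2) = 93 − 10.030 = 82.97 dB.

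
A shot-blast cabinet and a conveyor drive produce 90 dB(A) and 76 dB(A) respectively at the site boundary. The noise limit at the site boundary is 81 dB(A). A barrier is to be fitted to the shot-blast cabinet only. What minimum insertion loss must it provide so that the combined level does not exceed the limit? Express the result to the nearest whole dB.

Fixed contribution from the other source: Σ 10^(L/10) = 10^(76/10) = 3.981e+07 (76.00 dB(A)).
The limit corresponds to 10^(81/10) = 1.259e+08; subtracting the fixed part leaves 8.608e+07 for the shot-blast cabinet, i.e. 79.35 dB(A).
So the shot-blast cabinet must be reduced from 90 to 79.35 dB(A): IL = 10.65 dB.

11 dB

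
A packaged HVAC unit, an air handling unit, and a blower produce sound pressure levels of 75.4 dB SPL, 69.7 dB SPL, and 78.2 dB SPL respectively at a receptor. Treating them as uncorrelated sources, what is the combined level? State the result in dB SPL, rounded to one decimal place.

Incoherent sources combine by intensity addition: L_total = 10·log₁₀(Σ 10^(L_i/10)).
Σ 10^(L/10) = 10^(75.4/10) + 10^(69.7/10) + 10^(78.2/10) = 1.101e+08.
L_total = 10·log₁₀(1.101e+08) = 80.42 dB SPL.

80.4 dB SPL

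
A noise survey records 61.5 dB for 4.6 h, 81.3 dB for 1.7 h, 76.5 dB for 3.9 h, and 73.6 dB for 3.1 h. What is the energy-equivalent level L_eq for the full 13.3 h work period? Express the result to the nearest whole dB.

L_eq = 10·log₁₀[(1/T)·Σ tᵢ·10^(Lᵢ/10)] with T = 13.3 h.
Σ tᵢ·10^(Lᵢ/10) = 4.6·10^(61.5/10) + 1.7·10^(81.3/10) + 3.9·10^(76.5/10) + 3.1·10^(73.6/10) = 4.810e+08.
L_eq = 10·log₁₀(4.810e+08/13.3) = 75.58 dB.

76 dB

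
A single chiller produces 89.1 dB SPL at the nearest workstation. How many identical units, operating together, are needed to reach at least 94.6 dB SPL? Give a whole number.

N identical sources give L₁ + 10·log₁₀ N, so require 10·log₁₀ N ≥ 94.6 − 89.1 = 5.5 dB.
N ≥ 10^(5.5/10) = 3.548, so N = 4.

4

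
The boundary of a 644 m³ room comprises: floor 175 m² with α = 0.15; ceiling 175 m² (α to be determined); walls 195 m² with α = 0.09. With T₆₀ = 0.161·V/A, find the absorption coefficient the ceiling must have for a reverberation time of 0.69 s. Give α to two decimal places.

A = 0.161·V/T₆₀ = 0.161·644/0.69 = 150.27 m² sabins.
Absorption from the other surfaces = 175·0.15 + 195·0.09 = 43.80 m², so the ceiling must supply 106.47 m² over 175 m².
α = 106.47/175 = 0.608.

0.61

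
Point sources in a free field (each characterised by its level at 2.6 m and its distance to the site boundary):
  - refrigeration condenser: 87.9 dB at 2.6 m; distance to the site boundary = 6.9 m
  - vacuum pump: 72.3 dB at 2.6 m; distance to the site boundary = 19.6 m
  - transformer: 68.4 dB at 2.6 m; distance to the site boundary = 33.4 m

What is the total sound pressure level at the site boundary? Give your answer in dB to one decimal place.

Apply inverse-square spreading to bring every level to the receiver, then sum 10^(L/10).
refrigeration condenser: 87.9 − 20·log₁₀(6.9/2.6) = 87.9 − 8.48 = 79.42 dB.
vacuum pump: 72.3 − 20·log₁₀(19.6/2.6) = 72.3 − 17.55 = 54.75 dB.
transformer: 68.4 − 20·log₁₀(33.4/2.6) = 68.4 − 22.18 = 46.22 dB.
Σ 10^(L/10) = 8.789e+07 → L_total = 10·log₁₀(8.789e+07) = 79.44 dB.

79.4 dB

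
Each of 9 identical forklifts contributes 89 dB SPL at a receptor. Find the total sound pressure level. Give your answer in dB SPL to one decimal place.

98.5 dB SPL

N identical incoherent sources raise the level by 10·log₁₀ N.
L_total = 89 + 10·log₁₀(9) = 89 + 9.542 = 98.54 dB SPL.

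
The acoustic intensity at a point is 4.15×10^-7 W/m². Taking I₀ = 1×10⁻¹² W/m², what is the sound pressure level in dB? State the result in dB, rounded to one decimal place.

L = 10·log₁₀(I/I₀) = 10·log₁₀(4.15×10^-7/10⁻¹²) = 10·log₁₀(4.15×10^5).
L = 10·(0.6180 + 5) = 56.18 dB.

56.2 dB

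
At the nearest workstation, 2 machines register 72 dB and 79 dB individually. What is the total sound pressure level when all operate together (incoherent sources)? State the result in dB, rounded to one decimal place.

79.8 dB

For uncorrelated sources the intensities add, so convert each level to linear form, sum, and take 10·log₁₀ of the total.
Σ 10^(L/10) = 10^(72/10) + 10^(79/10) = 9.528e+07.
L_total = 10·log₁₀(9.528e+07) = 79.79 dB.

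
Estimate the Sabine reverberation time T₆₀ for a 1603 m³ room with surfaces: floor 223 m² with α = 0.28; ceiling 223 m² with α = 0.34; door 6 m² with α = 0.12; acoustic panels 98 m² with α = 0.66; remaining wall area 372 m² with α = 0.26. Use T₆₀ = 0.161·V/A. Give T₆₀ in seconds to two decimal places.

A = Σ Sᵢαᵢ = 223·0.28 + 223·0.34 + 6·0.12 + 98·0.66 + 372·0.26 = 300.38 m².
T₆₀ = 0.161 × 1603 / 300.38 = 0.859 s.

0.86 s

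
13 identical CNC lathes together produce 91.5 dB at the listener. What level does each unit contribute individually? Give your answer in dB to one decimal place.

80.4 dB

13 equal contributions raise the level by 10·log₁₀ 13 = 11.139 dB, so each unit alone gives 91.5 − 11.139.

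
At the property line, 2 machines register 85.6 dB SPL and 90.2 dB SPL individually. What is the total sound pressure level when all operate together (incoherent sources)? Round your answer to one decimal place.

91.5 dB SPL

Incoherent sources combine by intensity addition: L_total = 10·log₁₀(Σ 10^(L_i/10)).
Σ 10^(L/10) = 10^(85.6/10) + 10^(90.2/10) = 1.410e+09.
L_total = 10·log₁₀(1.410e+09) = 91.49 dB SPL.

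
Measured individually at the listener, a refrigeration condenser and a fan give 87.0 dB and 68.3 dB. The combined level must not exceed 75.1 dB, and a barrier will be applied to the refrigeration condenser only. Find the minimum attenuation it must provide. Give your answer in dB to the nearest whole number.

The untreated sources together contribute 10^(68.3/10) = 6.761e+06, i.e. 68.30 dB.
To meet 75.1 dB overall, the treated refrigeration condenser may contribute at most 10^(75.1/10) − 6.761e+06 = 2.560e+07, i.e. 74.08 dB.
Required insertion loss = 87.0 − 74.08 = 12.92 dB.

13 dB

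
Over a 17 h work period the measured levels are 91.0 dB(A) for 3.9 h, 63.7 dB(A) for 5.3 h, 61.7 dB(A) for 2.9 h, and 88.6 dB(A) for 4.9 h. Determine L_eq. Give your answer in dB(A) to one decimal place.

L_eq = 10·log₁₀[(1/T)·Σ tᵢ·10^(Lᵢ/10)] with T = 17 h.
Σ tᵢ·10^(Lᵢ/10) = 3.9·10^(91.0/10) + 5.3·10^(63.7/10) + 2.9·10^(61.7/10) + 4.9·10^(88.6/10) = 8.476e+09.
L_eq = 10·log₁₀(8.476e+09/17) = 86.98 dB(A).

87.0 dB(A)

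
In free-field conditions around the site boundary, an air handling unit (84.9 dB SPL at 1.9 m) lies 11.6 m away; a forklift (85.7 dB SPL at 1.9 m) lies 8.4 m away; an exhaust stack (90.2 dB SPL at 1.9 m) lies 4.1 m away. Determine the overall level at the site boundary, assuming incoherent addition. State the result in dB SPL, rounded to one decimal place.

84.0 dB SPL

First find each source's level at the receiver (point-source: −20·log₁₀(r/r_ref)), then combine on an intensity basis.
air handling unit: 84.9 − 20·log₁₀(11.6/1.9) = 84.9 − 15.71 = 69.19 dB SPL.
forklift: 85.7 − 20·log₁₀(8.4/1.9) = 85.7 − 12.91 = 72.79 dB SPL.
exhaust stack: 90.2 − 20·log₁₀(4.1/1.9) = 90.2 − 6.68 = 83.52 dB SPL.
Σ 10^(L/10) = 2.522e+08 → L_total = 10·log₁₀(2.522e+08) = 84.02 dB SPL.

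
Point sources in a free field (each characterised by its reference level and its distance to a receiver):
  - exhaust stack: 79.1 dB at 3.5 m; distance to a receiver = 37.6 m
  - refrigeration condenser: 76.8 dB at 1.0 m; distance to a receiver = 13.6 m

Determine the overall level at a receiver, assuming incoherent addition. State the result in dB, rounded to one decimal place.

Apply inverse-square spreading to bring every level to the receiver, then sum 10^(L/10).
exhaust stack: 79.1 − 20·log₁₀(37.6/3.5) = 79.1 − 20.62 = 58.48 dB.
refrigeration condenser: 76.8 − 20·log₁₀(13.6/1.0) = 76.8 − 22.67 = 54.13 dB.
Σ 10^(L/10) = 9.631e+05 → L_total = 10·log₁₀(9.631e+05) = 59.84 dB.

59.8 dB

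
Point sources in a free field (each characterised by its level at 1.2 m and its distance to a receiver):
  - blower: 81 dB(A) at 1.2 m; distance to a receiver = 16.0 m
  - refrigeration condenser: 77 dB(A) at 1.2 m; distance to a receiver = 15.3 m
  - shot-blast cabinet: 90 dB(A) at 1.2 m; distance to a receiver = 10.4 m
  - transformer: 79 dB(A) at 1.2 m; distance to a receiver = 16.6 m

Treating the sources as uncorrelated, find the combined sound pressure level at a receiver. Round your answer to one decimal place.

71.7 dB(A)

Propagate each source to the receiver with L = L_ref − 20·log₁₀(r/r_ref), then add intensities.
blower: 81 − 20·log₁₀(16.0/1.2) = 81 − 22.50 = 58.50 dB(A).
refrigeration condenser: 77 − 20·log₁₀(15.3/1.2) = 77 − 22.11 = 54.89 dB(A).
shot-blast cabinet: 90 − 20·log₁₀(10.4/1.2) = 90 − 18.76 = 71.24 dB(A).
transformer: 79 − 20·log₁₀(16.6/1.2) = 79 − 22.82 = 56.18 dB(A).
Σ 10^(L/10) = 1.475e+07 → L_total = 10·log₁₀(1.475e+07) = 71.69 dB(A).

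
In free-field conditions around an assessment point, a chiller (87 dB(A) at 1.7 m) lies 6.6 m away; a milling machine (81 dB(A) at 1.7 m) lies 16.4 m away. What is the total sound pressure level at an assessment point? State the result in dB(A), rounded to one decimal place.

First find each source's level at the receiver (point-source: −20·log₁₀(r/r_ref)), then combine on an intensity basis.
chiller: 87 − 20·log₁₀(6.6/1.7) = 87 − 11.78 = 75.22 dB(A).
milling machine: 81 − 20·log₁₀(16.4/1.7) = 81 − 19.69 = 61.31 dB(A).
Σ 10^(L/10) = 3.460e+07 → L_total = 10·log₁₀(3.460e+07) = 75.39 dB(A).

75.4 dB(A)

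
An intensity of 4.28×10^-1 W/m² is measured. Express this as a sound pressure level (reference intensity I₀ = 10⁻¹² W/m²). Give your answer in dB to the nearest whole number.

Dividing by I₀ shifts the exponent by 12: I/I₀ = 4.28×10^11.
L = 10·(0.6314 + 11) = 116.31 dB.

116 dB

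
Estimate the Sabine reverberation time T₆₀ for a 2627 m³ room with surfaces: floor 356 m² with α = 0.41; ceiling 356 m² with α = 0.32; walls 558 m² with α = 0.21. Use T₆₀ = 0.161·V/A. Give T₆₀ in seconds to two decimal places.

1.12 s

A = Σ Sᵢαᵢ = 356·0.41 + 356·0.32 + 558·0.21 = 377.06 m².
T₆₀ = 0.161 × 2627 / 377.06 = 1.122 s.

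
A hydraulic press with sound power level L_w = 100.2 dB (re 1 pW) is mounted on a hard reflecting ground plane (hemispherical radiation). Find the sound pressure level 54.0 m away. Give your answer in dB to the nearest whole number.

58 dB

Free-field hemispherical radiation: L_p = L_w − 10·log₁₀(2π·r²), r = 54.0 m.
2π·r² = 1.832e+04 m², 10·log₁₀ of that is 42.630 dB.
L_p = 100.2 − 42.630 = 57.57 dB.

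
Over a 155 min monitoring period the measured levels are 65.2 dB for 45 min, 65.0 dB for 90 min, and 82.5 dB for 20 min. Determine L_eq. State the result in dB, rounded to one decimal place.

L_eq = 10·log₁₀[(1/T)·Σ tᵢ·10^(Lᵢ/10)] with T = 155 min.
Σ tᵢ·10^(Lᵢ/10) = 45·10^(65.2/10) + 90·10^(65.0/10) + 20·10^(82.5/10) = 3.990e+09.
L_eq = 10·log₁₀(3.990e+09/155) = 74.11 dB.

74.1 dB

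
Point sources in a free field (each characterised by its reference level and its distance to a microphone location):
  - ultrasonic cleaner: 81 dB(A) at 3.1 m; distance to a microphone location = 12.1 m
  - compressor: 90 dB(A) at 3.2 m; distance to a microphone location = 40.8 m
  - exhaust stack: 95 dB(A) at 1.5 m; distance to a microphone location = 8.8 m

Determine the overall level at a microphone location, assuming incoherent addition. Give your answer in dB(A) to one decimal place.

80.3 dB(A)

Apply inverse-square spreading to bring every level to the receiver, then sum 10^(L/10).
ultrasonic cleaner: 81 − 20·log₁₀(12.1/3.1) = 81 − 11.83 = 69.17 dB(A).
compressor: 90 − 20·log₁₀(40.8/3.2) = 90 − 22.11 = 67.89 dB(A).
exhaust stack: 95 − 20·log₁₀(8.8/1.5) = 95 − 15.37 = 79.63 dB(A).
Σ 10^(L/10) = 1.063e+08 → L_total = 10·log₁₀(1.063e+08) = 80.27 dB(A).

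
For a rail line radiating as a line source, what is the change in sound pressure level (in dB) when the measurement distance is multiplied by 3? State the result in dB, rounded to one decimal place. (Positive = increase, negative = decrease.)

-4.8 dB

A line source loses 3 dB per doubling of distance; generally ΔL = −10·log₁₀(r₂/r₁).
ΔL = −10·log₁₀(3) = -4.77 dB.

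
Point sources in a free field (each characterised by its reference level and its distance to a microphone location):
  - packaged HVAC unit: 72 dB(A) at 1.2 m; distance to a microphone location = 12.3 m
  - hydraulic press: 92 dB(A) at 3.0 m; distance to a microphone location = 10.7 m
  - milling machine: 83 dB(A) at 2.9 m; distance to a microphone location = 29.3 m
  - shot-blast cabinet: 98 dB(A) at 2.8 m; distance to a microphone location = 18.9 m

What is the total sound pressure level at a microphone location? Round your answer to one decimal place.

84.2 dB(A)

First find each source's level at the receiver (point-source: −20·log₁₀(r/r_ref)), then combine on an intensity basis.
packaged HVAC unit: 72 − 20·log₁₀(12.3/1.2) = 72 − 20.21 = 51.79 dB(A).
hydraulic press: 92 − 20·log₁₀(10.7/3.0) = 92 − 11.05 = 80.95 dB(A).
milling machine: 83 − 20·log₁₀(29.3/2.9) = 83 − 20.09 = 62.91 dB(A).
shot-blast cabinet: 98 − 20·log₁₀(18.9/2.8) = 98 − 16.59 = 81.41 dB(A).
Σ 10^(L/10) = 2.652e+08 → L_total = 10·log₁₀(2.652e+08) = 84.24 dB(A).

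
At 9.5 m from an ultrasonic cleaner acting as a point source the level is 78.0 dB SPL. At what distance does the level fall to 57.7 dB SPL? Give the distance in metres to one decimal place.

The 20.3 dB drop corresponds to a distance ratio of 10^(20.3/20) for a point source.
r₂ = 9.5·10^((78.0−57.7)/20) = 9.5·10^(20.3/20) = 98.34 m.

98.3 m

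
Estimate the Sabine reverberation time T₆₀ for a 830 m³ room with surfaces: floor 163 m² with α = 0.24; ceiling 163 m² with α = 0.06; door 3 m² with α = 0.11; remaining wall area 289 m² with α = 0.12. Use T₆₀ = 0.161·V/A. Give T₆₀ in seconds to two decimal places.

Summing Sᵢαᵢ: 163·0.24 + 163·0.06 + 3·0.11 + 289·0.12 = 83.91 m².
T₆₀ = 0.161·V/A = 0.161·830/83.91 = 1.593 s.

1.59 s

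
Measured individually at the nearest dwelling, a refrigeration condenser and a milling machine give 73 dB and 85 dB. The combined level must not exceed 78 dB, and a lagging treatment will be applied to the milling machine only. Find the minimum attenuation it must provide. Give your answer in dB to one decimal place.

8.7 dB

Everything except the milling machine sums to 10^(73/10) = 1.995e+07 in linear terms, 73.00 dB.
The limit corresponds to 10^(78/10) = 6.310e+07; subtracting the fixed part leaves 4.314e+07 for the milling machine, i.e. 76.35 dB.
So the milling machine must be reduced from 85 to 76.35 dB: IL = 8.65 dB.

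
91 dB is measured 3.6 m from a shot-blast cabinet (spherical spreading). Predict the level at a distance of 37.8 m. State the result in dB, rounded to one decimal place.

Point-source attenuation: ΔL = 20·log₁₀(r₂/r₁) = 20·log₁₀(37.8/3.6) = 20.424 dB.
L₂ = 91 − 20·log₁₀(37.8/3.6) = 91 − 20.424 = 70.58 dB.

70.6 dB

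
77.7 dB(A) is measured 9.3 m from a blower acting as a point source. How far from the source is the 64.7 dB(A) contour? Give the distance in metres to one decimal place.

41.5 m

For a point source L₁ − L₂ = 20·log₁₀(r₂/r₁), so r₂ = r₁·10^((L₁−L₂)/20).
r₂ = 9.3·10^((77.7−64.7)/20) = 9.3·10^(13.0/20) = 41.54 m.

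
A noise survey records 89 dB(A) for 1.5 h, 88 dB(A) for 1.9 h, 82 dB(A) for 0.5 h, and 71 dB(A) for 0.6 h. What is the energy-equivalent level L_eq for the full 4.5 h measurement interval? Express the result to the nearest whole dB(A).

87 dB(A)

L_eq = 10·log₁₀[(1/T)·Σ tᵢ·10^(Lᵢ/10)] with T = 4.5 h.
Σ tᵢ·10^(Lᵢ/10) = 1.5·10^(89/10) + 1.9·10^(88/10) + 0.5·10^(82/10) + 0.6·10^(71/10) = 2.477e+09.
L_eq = 10·log₁₀(2.477e+09/4.5) = 87.41 dB(A).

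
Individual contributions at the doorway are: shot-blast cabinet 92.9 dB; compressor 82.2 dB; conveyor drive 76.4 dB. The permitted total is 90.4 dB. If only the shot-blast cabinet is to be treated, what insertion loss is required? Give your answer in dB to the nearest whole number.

Everything except the shot-blast cabinet sums to 10^(82.2/10) + 10^(76.4/10) = 2.096e+08 in linear terms, 83.21 dB.
The limit corresponds to 10^(90.4/10) = 1.096e+09; subtracting the fixed part leaves 8.869e+08 for the shot-blast cabinet, i.e. 89.48 dB.
Required insertion loss = 92.9 − 89.48 = 3.42 dB.

3 dB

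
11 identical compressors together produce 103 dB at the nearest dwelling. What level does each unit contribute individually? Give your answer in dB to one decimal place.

Dividing the total intensity by 11 lowers the level by 10·log₁₀ 11 = 10.414 dB: L₁ = 103 − 10.414.

92.6 dB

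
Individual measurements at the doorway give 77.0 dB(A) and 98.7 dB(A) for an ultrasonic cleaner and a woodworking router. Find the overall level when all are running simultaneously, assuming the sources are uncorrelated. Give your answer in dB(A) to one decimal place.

98.7 dB(A)

For uncorrelated sources the intensities add, so convert each level to linear form, sum, and take 10·log₁₀ of the total.
Σ 10^(L/10) = 10^(77.0/10) + 10^(98.7/10) = 7.463e+09.
L_total = 10·log₁₀(7.463e+09) = 98.73 dB(A).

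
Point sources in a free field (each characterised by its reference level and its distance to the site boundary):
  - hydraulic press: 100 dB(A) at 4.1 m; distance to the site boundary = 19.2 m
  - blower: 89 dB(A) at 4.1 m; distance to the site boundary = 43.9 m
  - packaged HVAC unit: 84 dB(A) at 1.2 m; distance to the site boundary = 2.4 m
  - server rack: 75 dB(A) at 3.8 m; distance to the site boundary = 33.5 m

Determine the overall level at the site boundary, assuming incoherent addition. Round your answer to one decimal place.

87.2 dB(A)

Propagate each source to the receiver with L = L_ref − 20·log₁₀(r/r_ref), then add intensities.
hydraulic press: 100 − 20·log₁₀(19.2/4.1) = 100 − 13.41 = 86.59 dB(A).
blower: 89 − 20·log₁₀(43.9/4.1) = 89 − 20.59 = 68.41 dB(A).
packaged HVAC unit: 84 − 20·log₁₀(2.4/1.2) = 84 − 6.02 = 77.98 dB(A).
server rack: 75 − 20·log₁₀(33.5/3.8) = 75 − 18.91 = 56.09 dB(A).
Σ 10^(L/10) = 5.261e+08 → L_total = 10·log₁₀(5.261e+08) = 87.21 dB(A).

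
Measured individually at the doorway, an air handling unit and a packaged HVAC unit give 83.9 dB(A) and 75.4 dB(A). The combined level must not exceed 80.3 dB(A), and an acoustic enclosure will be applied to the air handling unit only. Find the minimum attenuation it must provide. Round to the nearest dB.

Everything except the air handling unit sums to 10^(75.4/10) = 3.467e+07 in linear terms, 75.40 dB(A).
To meet 80.3 dB(A) overall, the treated air handling unit may contribute at most 10^(80.3/10) − 3.467e+07 = 7.248e+07, i.e. 78.60 dB(A).
So the air handling unit must be reduced from 83.9 to 78.60 dB(A): IL = 5.30 dB.

5 dB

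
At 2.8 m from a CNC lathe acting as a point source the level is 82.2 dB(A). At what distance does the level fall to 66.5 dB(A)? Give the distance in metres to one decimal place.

For a point source L₁ − L₂ = 20·log₁₀(r₂/r₁), so r₂ = r₁·10^((L₁−L₂)/20).
r₂ = 2.8·10^((82.2−66.5)/20) = 2.8·10^(15.7/20) = 17.07 m.

17.1 m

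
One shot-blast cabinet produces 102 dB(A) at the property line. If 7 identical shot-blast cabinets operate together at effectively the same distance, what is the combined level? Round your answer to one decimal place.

N identical incoherent sources raise the level by 10·log₁₀ N.
L_total = 102 + 10·log₁₀(7) = 102 + 8.451 = 110.45 dB(A).

110.5 dB(A)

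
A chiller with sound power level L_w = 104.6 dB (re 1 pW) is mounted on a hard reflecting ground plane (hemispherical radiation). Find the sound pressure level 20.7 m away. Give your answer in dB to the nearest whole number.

L_p = L_w − 10·log₁₀(2π·r²) with r = 20.7 m.
2π·r² = 2692 m², 10·log₁₀ of that is 34.301 dB.
L_p = 104.6 − 34.301 = 70.30 dB.

70 dB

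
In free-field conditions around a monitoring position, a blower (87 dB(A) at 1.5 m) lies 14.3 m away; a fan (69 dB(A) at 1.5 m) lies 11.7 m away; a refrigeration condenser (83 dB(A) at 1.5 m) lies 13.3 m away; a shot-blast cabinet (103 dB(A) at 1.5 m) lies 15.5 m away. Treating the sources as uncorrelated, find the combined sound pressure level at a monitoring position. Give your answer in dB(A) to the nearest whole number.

83 dB(A)

Propagate each source to the receiver with L = L_ref − 20·log₁₀(r/r_ref), then add intensities.
blower: 87 − 20·log₁₀(14.3/1.5) = 87 − 19.58 = 67.42 dB(A).
fan: 69 − 20·log₁₀(11.7/1.5) = 69 − 17.84 = 51.16 dB(A).
refrigeration condenser: 83 − 20·log₁₀(13.3/1.5) = 83 − 18.96 = 64.04 dB(A).
shot-blast cabinet: 103 − 20·log₁₀(15.5/1.5) = 103 − 20.28 = 82.72 dB(A).
Σ 10^(L/10) = 1.950e+08 → L_total = 10·log₁₀(1.950e+08) = 82.90 dB(A).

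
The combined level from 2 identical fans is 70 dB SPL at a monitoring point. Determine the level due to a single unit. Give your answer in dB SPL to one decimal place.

2 equal contributions raise the level by 10·log₁₀ 2 = 3.010 dB, so each unit alone gives 70 − 3.010.

67.0 dB SPL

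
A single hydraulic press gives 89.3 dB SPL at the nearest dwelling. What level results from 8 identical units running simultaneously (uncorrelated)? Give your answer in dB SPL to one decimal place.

98.3 dB SPL

L_total = L₁ + 10·log₁₀ N for N identical incoherent sources.
L_total = 89.3 + 10·log₁₀(8) = 89.3 + 9.031 = 98.33 dB SPL.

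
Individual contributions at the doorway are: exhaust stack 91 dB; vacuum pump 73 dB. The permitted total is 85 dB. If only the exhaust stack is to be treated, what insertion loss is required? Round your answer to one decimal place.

6.3 dB

Fixed contribution from the other source: Σ 10^(L/10) = 10^(73/10) = 1.995e+07 (73.00 dB).
To meet 85 dB overall, the treated exhaust stack may contribute at most 10^(85/10) − 1.995e+07 = 2.963e+08, i.e. 84.72 dB.
So the exhaust stack must be reduced from 91 to 84.72 dB: IL = 6.28 dB.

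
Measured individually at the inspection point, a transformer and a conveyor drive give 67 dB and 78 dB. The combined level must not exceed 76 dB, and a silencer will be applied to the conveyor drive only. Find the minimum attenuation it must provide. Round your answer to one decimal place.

2.6 dB

Fixed contribution from the other source: Σ 10^(L/10) = 10^(67/10) = 5.012e+06 (67.00 dB).
The limit corresponds to 10^(76/10) = 3.981e+07; subtracting the fixed part leaves 3.480e+07 for the conveyor drive, i.e. 75.42 dB.
Required insertion loss = 78 − 75.42 = 2.58 dB.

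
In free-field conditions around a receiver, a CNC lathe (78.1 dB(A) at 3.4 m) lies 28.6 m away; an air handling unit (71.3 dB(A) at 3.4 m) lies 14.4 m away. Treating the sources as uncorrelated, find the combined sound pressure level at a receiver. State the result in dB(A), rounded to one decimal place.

62.2 dB(A)

Propagate each source to the receiver with L = L_ref − 20·log₁₀(r/r_ref), then add intensities.
CNC lathe: 78.1 − 20·log₁₀(28.6/3.4) = 78.1 − 18.50 = 59.60 dB(A).
air handling unit: 71.3 − 20·log₁₀(14.4/3.4) = 71.3 − 12.54 = 58.76 dB(A).
Σ 10^(L/10) = 1.665e+06 → L_total = 10·log₁₀(1.665e+06) = 62.21 dB(A).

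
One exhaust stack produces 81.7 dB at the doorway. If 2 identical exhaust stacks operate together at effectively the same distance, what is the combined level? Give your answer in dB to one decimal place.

N identical incoherent sources raise the level by 10·log₁₀ N.
L_total = 81.7 + 10·log₁₀(2) = 81.7 + 3.010 = 84.71 dB.

84.7 dB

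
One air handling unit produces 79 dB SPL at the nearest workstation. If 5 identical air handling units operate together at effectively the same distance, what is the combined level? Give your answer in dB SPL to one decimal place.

86.0 dB SPL

With 5 equal, uncorrelated contributions the intensity is 5× that of one unit, giving a rise of 10·log₁₀ 5.
L_total = 79 + 10·log₁₀(5) = 79 + 6.990 = 85.99 dB SPL.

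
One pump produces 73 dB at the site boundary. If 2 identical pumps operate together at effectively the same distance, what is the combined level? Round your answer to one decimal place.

76.0 dB

With 2 equal, uncorrelated contributions the intensity is 2× that of one unit, giving a rise of 10·log₁₀ 2.
L_total = 73 + 10·log₁₀(2) = 73 + 3.010 = 76.01 dB.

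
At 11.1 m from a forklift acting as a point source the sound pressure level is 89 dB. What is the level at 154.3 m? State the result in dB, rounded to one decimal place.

For a point source, L₂ = L₁ − 20·log₁₀(r₂/r₁).
L₂ = 89 − 20·log₁₀(154.3/11.1) = 89 − 22.861 = 66.14 dB.

66.1 dB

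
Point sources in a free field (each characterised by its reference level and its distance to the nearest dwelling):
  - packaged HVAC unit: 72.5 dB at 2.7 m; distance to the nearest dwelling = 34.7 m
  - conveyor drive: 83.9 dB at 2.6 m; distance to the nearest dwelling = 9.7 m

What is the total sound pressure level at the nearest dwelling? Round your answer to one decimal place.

72.5 dB

First find each source's level at the receiver (point-source: −20·log₁₀(r/r_ref)), then combine on an intensity basis.
packaged HVAC unit: 72.5 − 20·log₁₀(34.7/2.7) = 72.5 − 22.18 = 50.32 dB.
conveyor drive: 83.9 − 20·log₁₀(9.7/2.6) = 83.9 − 11.44 = 72.46 dB.
Σ 10^(L/10) = 1.774e+07 → L_total = 10·log₁₀(1.774e+07) = 72.49 dB.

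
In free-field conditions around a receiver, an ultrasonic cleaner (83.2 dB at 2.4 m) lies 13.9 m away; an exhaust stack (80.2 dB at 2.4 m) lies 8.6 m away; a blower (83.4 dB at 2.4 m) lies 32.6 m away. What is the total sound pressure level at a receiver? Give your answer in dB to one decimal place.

71.9 dB

Propagate each source to the receiver with L = L_ref − 20·log₁₀(r/r_ref), then add intensities.
ultrasonic cleaner: 83.2 − 20·log₁₀(13.9/2.4) = 83.2 − 15.26 = 67.94 dB.
exhaust stack: 80.2 − 20·log₁₀(8.6/2.4) = 80.2 − 11.09 = 69.11 dB.
blower: 83.4 − 20·log₁₀(32.6/2.4) = 83.4 − 22.66 = 60.74 dB.
Σ 10^(L/10) = 1.557e+07 → L_total = 10·log₁₀(1.557e+07) = 71.92 dB.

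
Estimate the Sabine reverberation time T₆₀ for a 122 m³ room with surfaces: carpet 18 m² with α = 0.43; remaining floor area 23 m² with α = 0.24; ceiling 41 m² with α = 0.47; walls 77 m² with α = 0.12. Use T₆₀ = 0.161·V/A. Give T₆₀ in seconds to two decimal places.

A = Σ Sᵢαᵢ = 18·0.43 + 23·0.24 + 41·0.47 + 77·0.12 = 41.77 m².
T₆₀ = 0.161 × 122 / 41.77 = 0.470 s.

0.47 s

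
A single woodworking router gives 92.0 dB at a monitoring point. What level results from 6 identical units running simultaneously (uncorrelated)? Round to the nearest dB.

With 6 equal, uncorrelated contributions the intensity is 6× that of one unit, giving a rise of 10·log₁₀ 6.
L_total = 92.0 + 10·log₁₀(6) = 92.0 + 7.782 = 99.78 dB.

100 dB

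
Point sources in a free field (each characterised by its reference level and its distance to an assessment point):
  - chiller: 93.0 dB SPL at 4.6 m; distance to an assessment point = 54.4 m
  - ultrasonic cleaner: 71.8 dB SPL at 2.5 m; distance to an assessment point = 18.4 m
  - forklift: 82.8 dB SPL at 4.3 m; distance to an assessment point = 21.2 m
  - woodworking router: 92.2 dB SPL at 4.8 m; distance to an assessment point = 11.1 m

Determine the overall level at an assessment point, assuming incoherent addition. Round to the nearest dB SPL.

85 dB SPL

Apply inverse-square spreading to bring every level to the receiver, then sum 10^(L/10).
chiller: 93.0 − 20·log₁₀(54.4/4.6) = 93.0 − 21.46 = 71.54 dB SPL.
ultrasonic cleaner: 71.8 − 20·log₁₀(18.4/2.5) = 71.8 − 17.34 = 54.46 dB SPL.
forklift: 82.8 − 20·log₁₀(21.2/4.3) = 82.8 − 13.86 = 68.94 dB SPL.
woodworking router: 92.2 − 20·log₁₀(11.1/4.8) = 92.2 − 7.28 = 84.92 dB SPL.
Σ 10^(L/10) = 3.327e+08 → L_total = 10·log₁₀(3.327e+08) = 85.22 dB SPL.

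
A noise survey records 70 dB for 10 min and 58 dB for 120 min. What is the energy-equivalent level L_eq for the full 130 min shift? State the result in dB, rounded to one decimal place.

Weight each interval's intensity by its duration and average over T = 130 min:
Σ tᵢ·10^(Lᵢ/10) = 10·10^(70/10) + 120·10^(58/10) = 1.757e+08.
L_eq = 10·log₁₀(1.757e+08/130) = 61.31 dB.

61.3 dB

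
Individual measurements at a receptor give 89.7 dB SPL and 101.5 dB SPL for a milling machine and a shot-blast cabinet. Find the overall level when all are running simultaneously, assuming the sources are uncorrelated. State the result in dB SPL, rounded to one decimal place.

101.8 dB SPL

Incoherent sources combine by intensity addition: L_total = 10·log₁₀(Σ 10^(L_i/10)).
Σ 10^(L/10) = 10^(89.7/10) + 10^(101.5/10) = 1.506e+10.
L_total = 10·log₁₀(1.506e+10) = 101.78 dB SPL.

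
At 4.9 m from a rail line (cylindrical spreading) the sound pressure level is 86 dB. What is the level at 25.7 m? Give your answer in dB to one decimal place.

For a line source, L₂ = L₁ − 10·log₁₀(r₂/r₁).
L₂ = 86 − 10·log₁₀(25.7/4.9) = 86 − 7.197 = 78.80 dB.

78.8 dB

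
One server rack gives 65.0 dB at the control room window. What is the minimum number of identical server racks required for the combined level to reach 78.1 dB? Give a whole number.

Need L₁ + 10·log₁₀ N ≥ 78.1, i.e. log₁₀ N ≥ 1.31.
N ≥ 10^(13.1/10) = 20.417, so N = 21.

21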